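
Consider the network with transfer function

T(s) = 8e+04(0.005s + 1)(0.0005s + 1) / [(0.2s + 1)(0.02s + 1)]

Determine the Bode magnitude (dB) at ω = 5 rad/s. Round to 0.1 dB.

At ω = 5 rad/s:
zero (1 + j5·0.005) = 1 + j0.025 → |·| ≈ 1.0003, ∠ ≈ 1.43°
zero (1 + j5·0.0005) = 1 + j0.0025 → |·| ≈ 1, ∠ ≈ 0.14°
pole (1 + j5·0.2) = 1 + j1 → |·| ≈ 1.4142, ∠ ≈ 45.00°
pole (1 + j5·0.02) = 1 + j0.1 → |·| ≈ 1.005, ∠ ≈ 5.71°
|T| = 8e+04 · 1.0003 · 1 / (1.4142 · 1.005) ≈ 56305
Gain = 20 log₁₀(56305) ≈ 95.01 dB

95.0 dB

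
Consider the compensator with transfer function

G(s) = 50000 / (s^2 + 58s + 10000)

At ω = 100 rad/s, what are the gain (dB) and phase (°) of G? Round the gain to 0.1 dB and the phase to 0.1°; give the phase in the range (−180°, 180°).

At s = jω = j100:
quadratic: (j100)² + 58·j100 + 10000 = 0 + j5800 → |·| ≈ 5800, ∠ ≈ 90.00°
|G| = 50000 / 5800 ≈ 8.6207
Gain = 20 log₁₀(8.6207) ≈ 18.71 dB
∠G = 0.00° − 90.00° = -90.00°

18.7 dB, -90.0°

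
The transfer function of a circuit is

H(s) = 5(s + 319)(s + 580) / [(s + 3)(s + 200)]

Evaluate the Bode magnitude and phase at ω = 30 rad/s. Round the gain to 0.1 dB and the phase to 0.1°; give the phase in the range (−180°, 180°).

At s = jω = j30:
zero (s+319): 319 + j30 → |·| = √(319²+30²) = √102661 ≈ 320.41, ∠ = arctan(30/319) ≈ 5.37°
zero (s+580): 580 + j30 → |·| = √(580²+30²) = √337300 ≈ 580.78, ∠ = arctan(30/580) ≈ 2.96°
pole (s+3): 3 + j30 → |·| = √(3²+30²) = √909 ≈ 30.15, ∠ = arctan(30/3) ≈ 84.29°
pole (s+200): 200 + j30 → |·| = √(200²+30²) = √40900 ≈ 202.24, ∠ = arctan(30/200) ≈ 8.53°
|H| = 5 · 1.8609e+05 / 6097.5 ≈ 152.6
Gain = 20 log₁₀(152.6) ≈ 43.67 dB
∠H = 8.33° − 92.82° = -84.49°

43.7 dB, -84.5°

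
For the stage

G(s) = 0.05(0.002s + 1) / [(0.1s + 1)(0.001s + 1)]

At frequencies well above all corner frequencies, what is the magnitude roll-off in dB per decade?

Each pole contributes −20 dB/decade at high frequency; each zero contributes +20 dB/decade.
Net: 1 zero(s) − 2 pole(s) → -20 dB/decade.

-20 dB/decade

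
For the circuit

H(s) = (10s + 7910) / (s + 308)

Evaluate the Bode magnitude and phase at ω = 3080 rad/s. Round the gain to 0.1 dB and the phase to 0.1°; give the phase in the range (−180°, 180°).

Substitute s = j3080:
Numerator: 10(j3080) + 7910 = 7910 + j30800
Denominator: (j3080) + 308 = 308 + j3080
|N| = √(7910² + 30800²) ≈ 31799, ∠N ≈ 75.60°
|D| = √(308² + 3080²) ≈ 3095.4, ∠D ≈ 84.29°
|H| = 31799 / 3095.4 ≈ 10.273
Gain = 20 log₁₀(10.273) ≈ 20.23 dB
∠H = 75.60° − 84.29° = -8.69°

20.2 dB, -8.7°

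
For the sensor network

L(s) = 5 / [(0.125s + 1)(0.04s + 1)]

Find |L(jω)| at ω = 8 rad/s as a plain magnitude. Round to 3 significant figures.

At ω = 8 rad/s:
pole (1 + j8·0.125) = 1 + j1 → |·| ≈ 1.4142, ∠ ≈ 45.00°
pole (1 + j8·0.04) = 1 + j0.32 → |·| ≈ 1.05, ∠ ≈ 17.74°
|L| = 5 · 1 / (1.4142 · 1.05) ≈ 3.3672

3.37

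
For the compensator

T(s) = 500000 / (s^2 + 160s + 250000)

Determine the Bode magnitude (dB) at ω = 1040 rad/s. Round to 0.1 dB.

At s = jω = j1040:
quadratic: (j1040)² + 160·j1040 + 250000 = -831600 + j166400 → |·| ≈ 8.4808e+05, ∠ ≈ 168.68°
|T| = 500000 / 8.4808e+05 ≈ 0.58957
Gain = 20 log₁₀(0.58957) ≈ -4.59 dB

-4.6 dB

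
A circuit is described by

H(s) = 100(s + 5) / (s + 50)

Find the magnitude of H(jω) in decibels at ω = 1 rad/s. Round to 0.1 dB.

At s = jω = j1:
zero (s+5): 5 + j1 → |·| = √(5²+1²) = √26 ≈ 5.099, ∠ = arctan(1/5) ≈ 11.31°
pole (s+50): 50 + j1 → |·| = √(50²+1²) = √2501 ≈ 50.01, ∠ = arctan(1/50) ≈ 1.15°
|H| = 100 · 5.099 / 50.01 ≈ 10.196
Gain = 20 log₁₀(10.196) ≈ 20.17 dB

20.2 dB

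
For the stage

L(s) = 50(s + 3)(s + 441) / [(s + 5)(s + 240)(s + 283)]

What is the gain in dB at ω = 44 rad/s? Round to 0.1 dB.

-10.0 dB

At s = jω = j44:
zero (s+3): 3 + j44 → |·| = √(3²+44²) = √1945 ≈ 44.102, ∠ = arctan(44/3) ≈ 86.10°
zero (s+441): 441 + j44 → |·| = √(441²+44²) = √196417 ≈ 443.19, ∠ = arctan(44/441) ≈ 5.70°
pole (s+5): 5 + j44 → |·| = √(5²+44²) = √1961 ≈ 44.283, ∠ = arctan(44/5) ≈ 83.52°
pole (s+240): 240 + j44 → |·| = √(240²+44²) = √59536 ≈ 244, ∠ = arctan(44/240) ≈ 10.39°
pole (s+283): 283 + j44 → |·| = √(283²+44²) = √82025 ≈ 286.4, ∠ = arctan(44/283) ≈ 8.84°
|L| = 50 · 19546 / 3.0946e+06 ≈ 0.31581
Gain = 20 log₁₀(0.31581) ≈ -10.01 dB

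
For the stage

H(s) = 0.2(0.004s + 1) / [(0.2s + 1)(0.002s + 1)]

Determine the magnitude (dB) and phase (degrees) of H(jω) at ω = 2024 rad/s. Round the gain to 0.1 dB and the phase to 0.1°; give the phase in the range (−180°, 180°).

-60.3 dB, -83.0°

At ω = 2024 rad/s:
zero (1 + j2024·0.004) = 1 + j8.096 → |·| ≈ 8.1575, ∠ ≈ 82.96°
pole (1 + j2024·0.2) = 1 + j404.8 → |·| ≈ 404.8, ∠ ≈ 89.86°
pole (1 + j2024·0.002) = 1 + j4.048 → |·| ≈ 4.1697, ∠ ≈ 76.12°
|H| = 0.2 · 8.1575 / (404.8 · 4.1697) ≈ 0.00096659
Gain = 20 log₁₀(0.00096659) ≈ -60.30 dB
∠H = (82.96°) − (89.86° + 76.12°) = -83.02°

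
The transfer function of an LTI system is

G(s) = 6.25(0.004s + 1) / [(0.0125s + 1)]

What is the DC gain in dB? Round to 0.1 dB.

15.9 dB

G(0) = 6.25 · 1 / 1 = 6.25
20 log₁₀(6.25) ≈ 15.92 dB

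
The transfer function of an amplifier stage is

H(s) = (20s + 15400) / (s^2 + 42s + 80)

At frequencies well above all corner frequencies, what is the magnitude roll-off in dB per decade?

Each pole contributes −20 dB/decade at high frequency; each zero contributes +20 dB/decade.
Net: 1 zero(s) − 2 pole(s) → -20 dB/decade.

-20 dB/decade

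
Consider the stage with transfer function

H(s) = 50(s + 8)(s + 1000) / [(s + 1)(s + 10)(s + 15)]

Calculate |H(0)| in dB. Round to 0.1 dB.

68.5 dB

H(0) = 50·8·1000 / (1·10·15) ≈ 2666.7
20 log₁₀(2666.7) ≈ 68.52 dB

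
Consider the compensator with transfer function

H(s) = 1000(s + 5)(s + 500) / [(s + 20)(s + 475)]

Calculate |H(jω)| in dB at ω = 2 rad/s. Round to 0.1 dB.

At s = jω = j2:
zero (s+5): 5 + j2 → |·| = √(5²+2²) = √29 ≈ 5.3852, ∠ = arctan(2/5) ≈ 21.80°
zero (s+500): 500 + j2 → |·| = √(500²+2²) = √250004 ≈ 500, ∠ = arctan(2/500) ≈ 0.23°
pole (s+20): 20 + j2 → |·| = √(20²+2²) = √404 ≈ 20.1, ∠ = arctan(2/20) ≈ 5.71°
pole (s+475): 475 + j2 → |·| = √(475²+2²) = √225629 ≈ 475, ∠ = arctan(2/475) ≈ 0.24°
|H| = 1000 · 2692.6 / 9547.5 ≈ 282.02
Gain = 20 log₁₀(282.02) ≈ 49.01 dB

49.0 dB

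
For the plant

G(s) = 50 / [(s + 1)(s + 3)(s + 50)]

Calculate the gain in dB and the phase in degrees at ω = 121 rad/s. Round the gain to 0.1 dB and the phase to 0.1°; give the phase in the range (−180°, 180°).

At s = jω = j121:
pole (s+1): 1 + j121 → |·| = √(1²+121²) = √14642 ≈ 121, ∠ = arctan(121/1) ≈ 89.53°
pole (s+3): 3 + j121 → |·| = √(3²+121²) = √14650 ≈ 121.04, ∠ = arctan(121/3) ≈ 88.58°
pole (s+50): 50 + j121 → |·| = √(50²+121²) = √17141 ≈ 130.92, ∠ = arctan(121/50) ≈ 67.55°
|G| = 50 / 1.9174e+06 ≈ 2.6077e-05
Gain = 20 log₁₀(2.6077e-05) ≈ -91.67 dB
∠G = 0.00° − 245.66° = -245.66° ≡ 114.34° (principal value)

-91.7 dB, 114.3°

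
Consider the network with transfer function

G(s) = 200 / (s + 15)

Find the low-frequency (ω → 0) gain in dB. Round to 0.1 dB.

22.5 dB

G(0) = 200 / (15) ≈ 13.333
20 log₁₀(13.333) ≈ 22.50 dB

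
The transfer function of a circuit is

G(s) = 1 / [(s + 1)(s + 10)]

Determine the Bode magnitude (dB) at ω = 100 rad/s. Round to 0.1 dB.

At s = jω = j100:
pole (s+1): 1 + j100 → |·| = √(1²+100²) = √10001 ≈ 100, ∠ = arctan(100/1) ≈ 89.43°
pole (s+10): 10 + j100 → |·| = √(10²+100²) = √10100 ≈ 100.5, ∠ = arctan(100/10) ≈ 84.29°
|G| = 1 / 10050 ≈ 9.9502e-05
Gain = 20 log₁₀(9.9502e-05) ≈ -80.04 dB

-80.0 dB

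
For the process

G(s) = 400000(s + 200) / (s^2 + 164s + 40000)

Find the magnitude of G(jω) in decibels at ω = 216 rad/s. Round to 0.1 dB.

At s = jω = j216:
zero (s+200): 200 + j216 → |·| = √(200²+216²) = √86656 ≈ 294.37, ∠ = arctan(216/200) ≈ 47.20°
quadratic: (j216)² + 164·j216 + 40000 = -6656 + j35424 → |·| ≈ 36044, ∠ ≈ 100.64°
|G| = 400000 · 294.37 / 36044 ≈ 3266.8
Gain = 20 log₁₀(3266.8) ≈ 70.28 dB

70.3 dB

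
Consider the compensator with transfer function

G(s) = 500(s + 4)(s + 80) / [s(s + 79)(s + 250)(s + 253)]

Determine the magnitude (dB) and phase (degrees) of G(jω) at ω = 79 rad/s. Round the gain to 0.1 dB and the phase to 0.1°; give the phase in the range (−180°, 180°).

At s = jω = j79:
zero (s+4): 4 + j79 → |·| = √(4²+79²) = √6257 ≈ 79.101, ∠ = arctan(79/4) ≈ 87.10°
zero (s+80): 80 + j79 → |·| = √(80²+79²) = √12641 ≈ 112.43, ∠ = arctan(79/80) ≈ 44.64°
pole (s+79): 79 + j79 → |·| = √(79²+79²) = √12482 ≈ 111.72, ∠ = arctan(79/79) ≈ 45.00°
pole (s+250): 250 + j79 → |·| = √(250²+79²) = √68741 ≈ 262.19, ∠ = arctan(79/250) ≈ 17.54°
pole (s+253): 253 + j79 → |·| = √(253²+79²) = √70250 ≈ 265.05, ∠ = arctan(79/253) ≈ 17.34°
pole at origin: |s| = 79, ∠ = 90.00° (in denominator)
|G| = 500 · 8893.3 / 6.1334e+08 ≈ 0.0072499
Gain = 20 log₁₀(0.0072499) ≈ -42.79 dB
∠G = 131.74° − 169.88° = -38.14°

-42.8 dB, -38.1°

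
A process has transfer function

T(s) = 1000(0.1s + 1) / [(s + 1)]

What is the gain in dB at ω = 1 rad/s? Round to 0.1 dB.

57.0 dB

At ω = 1 rad/s:
zero (1 + j1·0.1) = 1 + j0.1 → |·| ≈ 1.005, ∠ ≈ 5.71°
pole (1 + j1·1) = 1 + j1 → |·| ≈ 1.4142, ∠ ≈ 45.00°
|T| = 1000 · 1.005 / (1.4142) ≈ 710.65
Gain = 20 log₁₀(710.65) ≈ 57.03 dB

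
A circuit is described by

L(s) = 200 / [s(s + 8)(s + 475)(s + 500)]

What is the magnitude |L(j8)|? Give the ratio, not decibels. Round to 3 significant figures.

At s = jω = j8:
pole (s+8): 8 + j8 → |·| = √(8²+8²) = √128 ≈ 11.314, ∠ = arctan(8/8) ≈ 45.00°
pole (s+475): 475 + j8 → |·| = √(475²+8²) = √225689 ≈ 475.07, ∠ = arctan(8/475) ≈ 0.96°
pole (s+500): 500 + j8 → |·| = √(500²+8²) = √250064 ≈ 500.06, ∠ = arctan(8/500) ≈ 0.92°
pole at origin: |s| = 8, ∠ = 90.00° (in denominator)
|L| = 200 / 2.1502e+07 ≈ 9.3015e-06

9.30e-06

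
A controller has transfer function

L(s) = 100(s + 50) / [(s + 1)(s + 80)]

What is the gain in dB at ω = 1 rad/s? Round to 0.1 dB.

At s = jω = j1:
zero (s+50): 50 + j1 → |·| = √(50²+1²) = √2501 ≈ 50.01, ∠ = arctan(1/50) ≈ 1.15°
pole (s+1): 1 + j1 → |·| = √(1²+1²) = √2 ≈ 1.4142, ∠ = arctan(1/1) ≈ 45.00°
pole (s+80): 80 + j1 → |·| = √(80²+1²) = √6401 ≈ 80.006, ∠ = arctan(1/80) ≈ 0.72°
|L| = 100 · 50.01 / 113.14 ≈ 44.202
Gain = 20 log₁₀(44.202) ≈ 32.91 dB

32.9 dB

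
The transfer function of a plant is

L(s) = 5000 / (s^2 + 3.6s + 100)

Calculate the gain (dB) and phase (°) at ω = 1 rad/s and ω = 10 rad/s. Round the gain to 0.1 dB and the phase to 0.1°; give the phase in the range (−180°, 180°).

At s = jω = j1:
quadratic: (j1)² + 3.6·j1 + 100 = 99 + j3.6 → |·| ≈ 99.065, ∠ ≈ 2.08°
|L| = 5000 / 99.065 ≈ 50.472
Gain = 20 log₁₀(50.472) ≈ 34.06 dB
∠L = 0.00° − 2.08° = -2.08°

At s = jω = j10:
quadratic: (j10)² + 3.6·j10 + 100 = 0 + j36 → |·| ≈ 36, ∠ ≈ 90.00°
|L| = 5000 / 36 ≈ 138.89
Gain = 20 log₁₀(138.89) ≈ 42.85 dB
∠L = 0.00° − 90.00° = -90.00°

ω = 1: 34.1 dB, -2.1°; ω = 10: 42.9 dB, -90.0°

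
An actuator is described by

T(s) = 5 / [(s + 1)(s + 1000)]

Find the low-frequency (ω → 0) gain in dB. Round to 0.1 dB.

-46.0 dB

T(0) = 5 / (1·1000) = 0.005
20 log₁₀(0.005) ≈ -46.02 dB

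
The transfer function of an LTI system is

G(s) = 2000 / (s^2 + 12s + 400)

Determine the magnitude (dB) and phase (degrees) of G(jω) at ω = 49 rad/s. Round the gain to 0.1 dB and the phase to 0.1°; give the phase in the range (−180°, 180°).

-0.4 dB, -163.6°

At s = jω = j49:
quadratic: (j49)² + 12·j49 + 400 = -2001 + j588 → |·| ≈ 2085.6, ∠ ≈ 163.62°
|G| = 2000 / 2085.6 ≈ 0.95896
Gain = 20 log₁₀(0.95896) ≈ -0.36 dB
∠G = 0.00° − 163.62° = -163.62°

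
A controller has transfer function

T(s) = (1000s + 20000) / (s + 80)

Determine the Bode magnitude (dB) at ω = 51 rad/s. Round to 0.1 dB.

Substitute s = j51:
Numerator: 1000(j51) + 20000 = 20000 + j51000
Denominator: (j51) + 80 = 80 + j51
|N| = √(20000² + 51000²) ≈ 54781, ∠N ≈ 68.59°
|D| = √(80² + 51²) ≈ 94.874, ∠D ≈ 32.52°
|T| = 54781 / 94.874 ≈ 577.41
Gain = 20 log₁₀(577.41) ≈ 55.23 dB

55.2 dB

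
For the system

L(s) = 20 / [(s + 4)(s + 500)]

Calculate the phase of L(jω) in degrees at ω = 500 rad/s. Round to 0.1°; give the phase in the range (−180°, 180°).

-134.5°

At s = jω = j500:
pole (s+4): 4 + j500 → |·| = √(4²+500²) = √250016 ≈ 500.02, ∠ = arctan(500/4) ≈ 89.54°
pole (s+500): 500 + j500 → |·| = √(500²+500²) = √500000 ≈ 707.11, ∠ = arctan(500/500) ≈ 45.00°
∠L = 0.00° − 134.54° = -134.54°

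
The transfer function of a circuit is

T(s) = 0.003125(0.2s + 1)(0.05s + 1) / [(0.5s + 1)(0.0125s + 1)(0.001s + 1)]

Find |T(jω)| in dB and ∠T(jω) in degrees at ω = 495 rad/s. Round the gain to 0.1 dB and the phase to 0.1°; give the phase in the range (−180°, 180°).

-47.1 dB, -19.8°

At ω = 495 rad/s:
zero (1 + j495·0.2) = 1 + j99 → |·| ≈ 99.005, ∠ ≈ 89.42°
zero (1 + j495·0.05) = 1 + j24.75 → |·| ≈ 24.77, ∠ ≈ 87.69°
pole (1 + j495·0.5) = 1 + j247.5 → |·| ≈ 247.5, ∠ ≈ 89.77°
pole (1 + j495·0.0125) = 1 + j6.1875 → |·| ≈ 6.2678, ∠ ≈ 80.82°
pole (1 + j495·0.001) = 1 + j0.495 → |·| ≈ 1.1158, ∠ ≈ 26.34°
|T| = 0.003125 · 99.005 · 24.77 / (247.5 · 6.2678 · 1.1158) ≈ 0.0044275
Gain = 20 log₁₀(0.0044275) ≈ -47.08 dB
∠T = (89.42° + 87.69°) − (89.77° + 80.82° + 26.34°) = -19.82°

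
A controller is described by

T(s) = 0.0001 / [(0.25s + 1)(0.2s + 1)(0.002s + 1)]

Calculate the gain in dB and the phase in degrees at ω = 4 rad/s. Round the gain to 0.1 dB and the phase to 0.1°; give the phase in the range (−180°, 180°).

-85.2 dB, -84.1°

At ω = 4 rad/s:
pole (1 + j4·0.25) = 1 + j1 → |·| ≈ 1.4142, ∠ ≈ 45.00°
pole (1 + j4·0.2) = 1 + j0.8 → |·| ≈ 1.2806, ∠ ≈ 38.66°
pole (1 + j4·0.002) = 1 + j0.008 → |·| ≈ 1, ∠ ≈ 0.46°
|T| = 0.0001 · 1 / (1.4142 · 1.2806 · 1) ≈ 5.5217e-05
Gain = 20 log₁₀(5.5217e-05) ≈ -85.16 dB
∠T = (0°) − (45.00° + 38.66° + 0.46°) = -84.12°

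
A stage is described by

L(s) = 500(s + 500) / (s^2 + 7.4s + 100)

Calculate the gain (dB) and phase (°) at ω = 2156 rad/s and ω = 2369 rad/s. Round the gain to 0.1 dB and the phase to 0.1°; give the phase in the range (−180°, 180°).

At s = jω = j2156:
zero (s+500): 500 + j2156 → |·| = √(500²+2156²) = √4898336 ≈ 2213.2, ∠ = arctan(2156/500) ≈ 76.94°
quadratic: (j2156)² + 7.4·j2156 + 100 = -4648236 + j15954.4 → |·| ≈ 4.6483e+06, ∠ ≈ 179.80°
|L| = 500 · 2213.2 / 4.6483e+06 ≈ 0.23807
Gain = 20 log₁₀(0.23807) ≈ -12.47 dB
∠L = 76.94° − 179.80° = -102.86°

At s = jω = j2369:
zero (s+500): 500 + j2369 → |·| = √(500²+2369²) = √5862161 ≈ 2421.2, ∠ = arctan(2369/500) ≈ 78.08°
quadratic: (j2369)² + 7.4·j2369 + 100 = -5612061 + j17530.6 → |·| ≈ 5.6121e+06, ∠ ≈ 179.82°
|L| = 500 · 2421.2 / 5.6121e+06 ≈ 0.21571
Gain = 20 log₁₀(0.21571) ≈ -13.32 dB
∠L = 78.08° − 179.82° = -101.74°

ω = 2156: -12.5 dB, -102.9°; ω = 2369: -13.3 dB, -101.7°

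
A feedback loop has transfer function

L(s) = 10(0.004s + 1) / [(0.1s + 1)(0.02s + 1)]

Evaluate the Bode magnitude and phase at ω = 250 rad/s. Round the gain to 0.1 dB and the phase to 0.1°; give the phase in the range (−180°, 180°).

-19.1 dB, -121.4°

At ω = 250 rad/s:
zero (1 + j250·0.004) = 1 + j1 → |·| ≈ 1.4142, ∠ ≈ 45.00°
pole (1 + j250·0.1) = 1 + j25 → |·| ≈ 25.02, ∠ ≈ 87.71°
pole (1 + j250·0.02) = 1 + j5 → |·| ≈ 5.099, ∠ ≈ 78.69°
|L| = 10 · 1.4142 / (25.02 · 5.099) ≈ 0.11085
Gain = 20 log₁₀(0.11085) ≈ -19.11 dB
∠L = (45.00°) − (87.71° + 78.69°) = -121.40°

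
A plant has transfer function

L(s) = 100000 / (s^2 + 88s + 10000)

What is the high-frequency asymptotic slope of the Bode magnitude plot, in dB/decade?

-40 dB/decade

Each pole contributes −20 dB/decade at high frequency; each zero contributes +20 dB/decade.
Net: 0 zero(s) − 2 pole(s) → -40 dB/decade.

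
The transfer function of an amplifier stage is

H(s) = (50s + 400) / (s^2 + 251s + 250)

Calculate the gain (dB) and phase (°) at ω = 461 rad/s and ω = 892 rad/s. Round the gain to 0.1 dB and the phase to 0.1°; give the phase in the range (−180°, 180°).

Substitute s = j461:
Numerator: 50(j461) + 400 = 400 + j23050
Denominator: (j461)^2 + 251(j461) + 250 = -212271 + j115711
|N| = √(400² + 23050²) ≈ 23053, ∠N ≈ 89.01°
|D| = √(212271² + 115711²) ≈ 2.4176e+05, ∠D ≈ 151.40°
|H| = 23053 / 2.4176e+05 ≈ 0.095355
Gain = 20 log₁₀(0.095355) ≈ -20.41 dB
∠H = 89.01° − 151.40° = -62.39°

Substitute s = j892:
Numerator: 50(j892) + 400 = 400 + j44600
Denominator: (j892)^2 + 251(j892) + 250 = -795414 + j223892
|N| = √(400² + 44600²) ≈ 44602, ∠N ≈ 89.49°
|D| = √(795414² + 223892²) ≈ 8.2632e+05, ∠D ≈ 164.28°
|H| = 44602 / 8.2632e+05 ≈ 0.053977
Gain = 20 log₁₀(0.053977) ≈ -25.36 dB
∠H = 89.49° − 164.28° = -74.79°

ω = 461: -20.4 dB, -62.4°; ω = 892: -25.4 dB, -74.8°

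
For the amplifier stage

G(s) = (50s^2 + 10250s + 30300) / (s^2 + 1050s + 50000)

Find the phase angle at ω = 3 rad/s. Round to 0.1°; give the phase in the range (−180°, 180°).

42.2°

Substitute s = j3:
Numerator: 50(j3)^2 + 10250(j3) + 30300 = 29850 + j30750
Denominator: (j3)^2 + 1050(j3) + 50000 = 49991 + j3150
|N| = √(29850² + 30750²) ≈ 42855, ∠N ≈ 45.85°
|D| = √(49991² + 3150²) ≈ 50090, ∠D ≈ 3.61°
∠G = 45.85° − 3.61° = 42.24°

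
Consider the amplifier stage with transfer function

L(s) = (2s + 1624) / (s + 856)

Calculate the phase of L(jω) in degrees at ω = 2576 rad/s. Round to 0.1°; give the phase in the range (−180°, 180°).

Substitute s = j2576:
Numerator: 2(j2576) + 1624 = 1624 + j5152
Denominator: (j2576) + 856 = 856 + j2576
|N| = √(1624² + 5152²) ≈ 5401.9, ∠N ≈ 72.50°
|D| = √(856² + 2576²) ≈ 2714.5, ∠D ≈ 71.62°
∠L = 72.50° − 71.62° = 0.88°

0.9°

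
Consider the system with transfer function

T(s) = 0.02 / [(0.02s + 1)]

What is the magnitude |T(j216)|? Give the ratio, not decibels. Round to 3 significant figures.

At ω = 216 rad/s:
pole (1 + j216·0.02) = 1 + j4.32 → |·| ≈ 4.4342, ∠ ≈ 76.97°
|T| = 0.02 · 1 / (4.4342) ≈ 0.0045104

0.00451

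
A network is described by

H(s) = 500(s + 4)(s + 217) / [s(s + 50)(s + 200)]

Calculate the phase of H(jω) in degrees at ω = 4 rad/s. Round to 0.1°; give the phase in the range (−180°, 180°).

At s = jω = j4:
zero (s+4): 4 + j4 → |·| = √(4²+4²) = √32 ≈ 5.6569, ∠ = arctan(4/4) ≈ 45.00°
zero (s+217): 217 + j4 → |·| = √(217²+4²) = √47105 ≈ 217.04, ∠ = arctan(4/217) ≈ 1.06°
pole (s+50): 50 + j4 → |·| = √(50²+4²) = √2516 ≈ 50.16, ∠ = arctan(4/50) ≈ 4.57°
pole (s+200): 200 + j4 → |·| = √(200²+4²) = √40016 ≈ 200.04, ∠ = arctan(4/200) ≈ 1.15°
pole at origin: |s| = 4, ∠ = 90.00° (in denominator)
∠H = 46.06° − 95.72° = -49.66°

-49.7°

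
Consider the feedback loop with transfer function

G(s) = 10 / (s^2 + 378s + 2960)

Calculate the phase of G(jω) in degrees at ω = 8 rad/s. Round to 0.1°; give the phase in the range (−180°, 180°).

-46.2°

Substitute s = j8:
Numerator: 10 = 10 + j0
Denominator: (j8)^2 + 378(j8) + 2960 = 2896 + j3024
|N| = √(10² + 0²) ≈ 10, ∠N ≈ 0.00°
|D| = √(2896² + 3024²) ≈ 4187.1, ∠D ≈ 46.24°
∠G = 0.00° − 46.24° = -46.24°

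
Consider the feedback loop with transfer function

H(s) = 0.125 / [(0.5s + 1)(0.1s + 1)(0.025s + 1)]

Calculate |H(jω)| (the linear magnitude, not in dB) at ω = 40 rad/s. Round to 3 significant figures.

At ω = 40 rad/s:
pole (1 + j40·0.5) = 1 + j20 → |·| ≈ 20.025, ∠ ≈ 87.14°
pole (1 + j40·0.1) = 1 + j4 → |·| ≈ 4.1231, ∠ ≈ 75.96°
pole (1 + j40·0.025) = 1 + j1 → |·| ≈ 1.4142, ∠ ≈ 45.00°
|H| = 0.125 · 1 / (20.025 · 4.1231 · 1.4142) ≈ 0.0010705

0.00107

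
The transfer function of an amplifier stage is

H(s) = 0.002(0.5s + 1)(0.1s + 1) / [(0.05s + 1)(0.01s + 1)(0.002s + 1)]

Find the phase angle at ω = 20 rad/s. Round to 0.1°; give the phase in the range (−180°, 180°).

At ω = 20 rad/s:
zero (1 + j20·0.5) = 1 + j10 → |·| ≈ 10.05, ∠ ≈ 84.29°
zero (1 + j20·0.1) = 1 + j2 → |·| ≈ 2.2361, ∠ ≈ 63.43°
pole (1 + j20·0.05) = 1 + j1 → |·| ≈ 1.4142, ∠ ≈ 45.00°
pole (1 + j20·0.01) = 1 + j0.2 → |·| ≈ 1.0198, ∠ ≈ 11.31°
pole (1 + j20·0.002) = 1 + j0.04 → |·| ≈ 1.0008, ∠ ≈ 2.29°
∠H = (84.29° + 63.43°) − (45.00° + 11.31° + 2.29°) = 89.12°

89.1°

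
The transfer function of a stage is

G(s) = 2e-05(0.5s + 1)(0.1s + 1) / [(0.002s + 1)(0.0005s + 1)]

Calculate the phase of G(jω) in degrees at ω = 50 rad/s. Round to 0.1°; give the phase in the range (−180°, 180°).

At ω = 50 rad/s:
zero (1 + j50·0.5) = 1 + j25 → |·| ≈ 25.02, ∠ ≈ 87.71°
zero (1 + j50·0.1) = 1 + j5 → |·| ≈ 5.099, ∠ ≈ 78.69°
pole (1 + j50·0.002) = 1 + j0.1 → |·| ≈ 1.005, ∠ ≈ 5.71°
pole (1 + j50·0.0005) = 1 + j0.025 → |·| ≈ 1.0003, ∠ ≈ 1.43°
∠G = (87.71° + 78.69°) − (5.71° + 1.43°) = 159.26°

159.3°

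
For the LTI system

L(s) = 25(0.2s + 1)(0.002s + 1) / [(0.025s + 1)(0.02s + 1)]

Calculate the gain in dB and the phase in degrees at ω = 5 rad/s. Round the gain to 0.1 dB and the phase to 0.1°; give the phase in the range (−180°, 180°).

At ω = 5 rad/s:
zero (1 + j5·0.2) = 1 + j1 → |·| ≈ 1.4142, ∠ ≈ 45.00°
zero (1 + j5·0.002) = 1 + j0.01 → |·| ≈ 1, ∠ ≈ 0.57°
pole (1 + j5·0.025) = 1 + j0.125 → |·| ≈ 1.0078, ∠ ≈ 7.13°
pole (1 + j5·0.02) = 1 + j0.1 → |·| ≈ 1.005, ∠ ≈ 5.71°
|L| = 25 · 1.4142 · 1 / (1.0078 · 1.005) ≈ 34.907
Gain = 20 log₁₀(34.907) ≈ 30.86 dB
∠L = (45.00° + 0.57°) − (7.13° + 5.71°) = 32.73°

30.9 dB, 32.7°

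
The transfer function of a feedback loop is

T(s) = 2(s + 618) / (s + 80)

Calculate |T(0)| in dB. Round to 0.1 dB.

23.8 dB

T(0) = 2·618 / (80) = 15.45
20 log₁₀(15.45) ≈ 23.78 dB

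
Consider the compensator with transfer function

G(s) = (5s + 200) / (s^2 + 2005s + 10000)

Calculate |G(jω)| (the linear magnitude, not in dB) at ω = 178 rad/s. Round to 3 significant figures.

0.00255

Substitute s = j178:
Numerator: 5(j178) + 200 = 200 + j890
Denominator: (j178)^2 + 2005(j178) + 10000 = -21684 + j356890
|N| = √(200² + 890²) ≈ 912.2, ∠N ≈ 77.33°
|D| = √(21684² + 356890²) ≈ 3.5755e+05, ∠D ≈ 93.48°
|G| = 912.2 / 3.5755e+05 ≈ 0.0025513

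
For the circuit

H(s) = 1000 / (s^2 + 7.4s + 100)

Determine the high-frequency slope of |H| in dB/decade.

Each pole contributes −20 dB/decade at high frequency; each zero contributes +20 dB/decade.
Net: 0 zero(s) − 2 pole(s) → -40 dB/decade.

-40 dB/decade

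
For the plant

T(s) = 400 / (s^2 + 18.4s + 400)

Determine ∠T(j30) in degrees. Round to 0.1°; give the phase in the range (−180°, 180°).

-132.2°

At s = jω = j30:
quadratic: (j30)² + 18.4·j30 + 400 = -500 + j552 → |·| ≈ 744.78, ∠ ≈ 132.17°
∠T = 0.00° − 132.17° = -132.17°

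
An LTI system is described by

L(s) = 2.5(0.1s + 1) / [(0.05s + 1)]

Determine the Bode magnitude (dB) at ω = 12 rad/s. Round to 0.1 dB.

At ω = 12 rad/s:
zero (1 + j12·0.1) = 1 + j1.2 → |·| ≈ 1.562, ∠ ≈ 50.19°
pole (1 + j12·0.05) = 1 + j0.6 → |·| ≈ 1.1662, ∠ ≈ 30.96°
|L| = 2.5 · 1.562 / (1.1662) ≈ 3.3485
Gain = 20 log₁₀(3.3485) ≈ 10.50 dB

10.5 dB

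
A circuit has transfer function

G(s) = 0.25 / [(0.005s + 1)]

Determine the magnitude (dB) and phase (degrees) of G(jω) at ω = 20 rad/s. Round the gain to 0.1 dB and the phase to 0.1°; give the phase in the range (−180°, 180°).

At ω = 20 rad/s:
pole (1 + j20·0.005) = 1 + j0.1 → |·| ≈ 1.005, ∠ ≈ 5.71°
|G| = 0.25 · 1 / (1.005) ≈ 0.24876
Gain = 20 log₁₀(0.24876) ≈ -12.08 dB
∠G = (0°) − (5.71°) = -5.71°

-12.1 dB, -5.7°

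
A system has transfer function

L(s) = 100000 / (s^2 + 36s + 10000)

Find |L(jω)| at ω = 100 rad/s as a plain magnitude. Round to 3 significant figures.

27.8

At s = jω = j100:
quadratic: (j100)² + 36·j100 + 10000 = 0 + j3600 → |·| ≈ 3600, ∠ ≈ 90.00°
|L| = 100000 / 3600 ≈ 27.778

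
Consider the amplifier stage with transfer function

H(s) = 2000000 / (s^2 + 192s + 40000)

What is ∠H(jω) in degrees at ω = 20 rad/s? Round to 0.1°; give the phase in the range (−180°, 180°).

-5.5°

At s = jω = j20:
quadratic: (j20)² + 192·j20 + 40000 = 39600 + j3840 → |·| ≈ 39786, ∠ ≈ 5.54°
∠H = 0.00° − 5.54° = -5.54°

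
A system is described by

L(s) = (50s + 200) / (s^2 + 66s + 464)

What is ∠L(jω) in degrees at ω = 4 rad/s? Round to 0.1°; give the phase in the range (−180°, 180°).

Substitute s = j4:
Numerator: 50(j4) + 200 = 200 + j200
Denominator: (j4)^2 + 66(j4) + 464 = 448 + j264
|N| = √(200² + 200²) ≈ 282.84, ∠N ≈ 45.00°
|D| = √(448² + 264²) ≈ 520, ∠D ≈ 30.51°
∠L = 45.00° − 30.51° = 14.49°

14.5°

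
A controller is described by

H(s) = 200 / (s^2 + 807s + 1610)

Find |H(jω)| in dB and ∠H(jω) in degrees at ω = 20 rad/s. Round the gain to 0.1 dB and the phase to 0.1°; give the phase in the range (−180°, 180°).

Substitute s = j20:
Numerator: 200 = 200 + j0
Denominator: (j20)^2 + 807(j20) + 1610 = 1210 + j16140
|N| = √(200² + 0²) ≈ 200, ∠N ≈ 0.00°
|D| = √(1210² + 16140²) ≈ 16185, ∠D ≈ 85.71°
|H| = 200 / 16185 ≈ 0.012357
Gain = 20 log₁₀(0.012357) ≈ -38.16 dB
∠H = 0.00° − 85.71° = -85.71°

-38.2 dB, -85.7°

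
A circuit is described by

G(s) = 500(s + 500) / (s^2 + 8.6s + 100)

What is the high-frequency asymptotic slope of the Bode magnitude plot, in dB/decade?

-20 dB/decade

Each pole contributes −20 dB/decade at high frequency; each zero contributes +20 dB/decade.
Net: 1 zero(s) − 2 pole(s) → -20 dB/decade.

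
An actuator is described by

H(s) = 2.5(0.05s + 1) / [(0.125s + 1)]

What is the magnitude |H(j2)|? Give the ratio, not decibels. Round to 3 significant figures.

2.44

At ω = 2 rad/s:
zero (1 + j2·0.05) = 1 + j0.1 → |·| ≈ 1.005, ∠ ≈ 5.71°
pole (1 + j2·0.125) = 1 + j0.25 → |·| ≈ 1.0308, ∠ ≈ 14.04°
|H| = 2.5 · 1.005 / (1.0308) ≈ 2.4374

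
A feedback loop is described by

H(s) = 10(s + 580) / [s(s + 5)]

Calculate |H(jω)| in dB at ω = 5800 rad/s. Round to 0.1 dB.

-55.2 dB

At s = jω = j5800:
zero (s+580): 580 + j5800 → |·| = √(580²+5800²) = √33976400 ≈ 5828.9, ∠ = arctan(5800/580) ≈ 84.29°
pole (s+5): 5 + j5800 → |·| = √(5²+5800²) = √33640025 ≈ 5800, ∠ = arctan(5800/5) ≈ 89.95°
pole at origin: |s| = 5800, ∠ = 90.00° (in denominator)
|H| = 10 · 5828.9 / 3.364e+07 ≈ 0.0017327
Gain = 20 log₁₀(0.0017327) ≈ -55.23 dB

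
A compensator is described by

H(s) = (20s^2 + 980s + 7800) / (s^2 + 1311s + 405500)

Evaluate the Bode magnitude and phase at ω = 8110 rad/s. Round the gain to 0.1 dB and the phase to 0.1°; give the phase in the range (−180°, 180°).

Substitute s = j8110:
Numerator: 20(j8110)^2 + 980(j8110) + 7800 = -1315434200 + j7947800
Denominator: (j8110)^2 + 1311(j8110) + 405500 = -65366600 + j10632210
|N| = √(1315434200² + 7947800²) ≈ 1.3155e+09, ∠N ≈ 179.65°
|D| = √(65366600² + 10632210²) ≈ 6.6226e+07, ∠D ≈ 170.76°
|H| = 1.3155e+09 / 6.6226e+07 ≈ 19.864
Gain = 20 log₁₀(19.864) ≈ 25.96 dB
∠H = 179.65° − 170.76° = 8.89°

26.0 dB, 8.9°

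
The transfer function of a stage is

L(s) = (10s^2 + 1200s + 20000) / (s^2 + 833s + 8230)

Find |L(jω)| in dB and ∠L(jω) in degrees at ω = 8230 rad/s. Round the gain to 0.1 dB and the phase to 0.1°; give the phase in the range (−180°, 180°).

20.0 dB, 4.9°

Substitute s = j8230:
Numerator: 10(j8230)^2 + 1200(j8230) + 20000 = -677309000 + j9876000
Denominator: (j8230)^2 + 833(j8230) + 8230 = -67724670 + j6855590
|N| = √(677309000² + 9876000²) ≈ 6.7738e+08, ∠N ≈ 179.16°
|D| = √(67724670² + 6855590²) ≈ 6.8071e+07, ∠D ≈ 174.22°
|L| = 6.7738e+08 / 6.8071e+07 ≈ 9.9511
Gain = 20 log₁₀(9.9511) ≈ 19.96 dB
∠L = 179.16° − 174.22° = 4.94°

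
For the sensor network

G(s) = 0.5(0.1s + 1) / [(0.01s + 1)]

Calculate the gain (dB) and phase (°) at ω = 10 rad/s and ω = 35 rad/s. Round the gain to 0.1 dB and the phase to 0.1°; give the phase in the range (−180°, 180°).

ω = 10: -3.1 dB, 39.3°; ω = 35: 4.7 dB, 54.8°

At ω = 10 rad/s:
zero (1 + j10·0.1) = 1 + j1 → |·| ≈ 1.4142, ∠ ≈ 45.00°
pole (1 + j10·0.01) = 1 + j0.1 → |·| ≈ 1.005, ∠ ≈ 5.71°
|G| = 0.5 · 1.4142 / (1.005) ≈ 0.70358
Gain = 20 log₁₀(0.70358) ≈ -3.05 dB
∠G = (45.00°) − (5.71°) = 39.29°

At ω = 35 rad/s:
zero (1 + j35·0.1) = 1 + j3.5 → |·| ≈ 3.6401, ∠ ≈ 74.05°
pole (1 + j35·0.01) = 1 + j0.35 → |·| ≈ 1.0595, ∠ ≈ 19.29°
|G| = 0.5 · 3.6401 / (1.0595) ≈ 1.7178
Gain = 20 log₁₀(1.7178) ≈ 4.70 dB
∠G = (74.05°) − (19.29°) = 54.76°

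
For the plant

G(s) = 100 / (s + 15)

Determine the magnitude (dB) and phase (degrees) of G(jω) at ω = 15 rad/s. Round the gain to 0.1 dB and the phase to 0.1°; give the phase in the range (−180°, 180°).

13.5 dB, -45.0°

Substitute s = j15:
Numerator: 100 = 100 + j0
Denominator: (j15) + 15 = 15 + j15
|N| = √(100² + 0²) ≈ 100, ∠N ≈ 0.00°
|D| = √(15² + 15²) ≈ 21.213, ∠D ≈ 45.00°
|G| = 100 / 21.213 ≈ 4.7141
Gain = 20 log₁₀(4.7141) ≈ 13.47 dB
∠G = 0.00° − 45.00° = -45.00°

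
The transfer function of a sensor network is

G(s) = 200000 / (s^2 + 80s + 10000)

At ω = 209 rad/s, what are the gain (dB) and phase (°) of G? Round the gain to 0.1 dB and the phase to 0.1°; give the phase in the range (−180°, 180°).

14.5 dB, -153.6°

At s = jω = j209:
quadratic: (j209)² + 80·j209 + 10000 = -33681 + j16720 → |·| ≈ 37603, ∠ ≈ 153.60°
|G| = 200000 / 37603 ≈ 5.3187
Gain = 20 log₁₀(5.3187) ≈ 14.52 dB
∠G = 0.00° − 153.60° = -153.60°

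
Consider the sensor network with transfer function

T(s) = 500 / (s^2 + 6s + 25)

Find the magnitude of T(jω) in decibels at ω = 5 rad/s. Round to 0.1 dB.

24.4 dB

At s = jω = j5:
quadratic: (j5)² + 6·j5 + 25 = 0 + j30 → |·| ≈ 30, ∠ ≈ 90.00°
|T| = 500 / 30 ≈ 16.667
Gain = 20 log₁₀(16.667) ≈ 24.44 dB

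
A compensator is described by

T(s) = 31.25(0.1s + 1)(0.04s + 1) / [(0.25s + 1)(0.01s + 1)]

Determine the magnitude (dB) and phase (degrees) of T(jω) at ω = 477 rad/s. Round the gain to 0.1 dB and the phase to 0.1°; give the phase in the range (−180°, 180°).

At ω = 477 rad/s:
zero (1 + j477·0.1) = 1 + j47.7 → |·| ≈ 47.71, ∠ ≈ 88.80°
zero (1 + j477·0.04) = 1 + j19.08 → |·| ≈ 19.106, ∠ ≈ 87.00°
pole (1 + j477·0.25) = 1 + j119.25 → |·| ≈ 119.25, ∠ ≈ 89.52°
pole (1 + j477·0.01) = 1 + j4.77 → |·| ≈ 4.8737, ∠ ≈ 78.16°
|T| = 31.25 · 47.71 · 19.106 / (119.25 · 4.8737) ≈ 49.013
Gain = 20 log₁₀(49.013) ≈ 33.81 dB
∠T = (88.80° + 87.00°) − (89.52° + 78.16°) = 8.12°

33.8 dB, 8.1°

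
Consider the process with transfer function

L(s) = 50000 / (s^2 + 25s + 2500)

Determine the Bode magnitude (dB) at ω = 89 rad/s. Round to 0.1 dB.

18.6 dB

At s = jω = j89:
quadratic: (j89)² + 25·j89 + 2500 = -5421 + j2225 → |·| ≈ 5859.9, ∠ ≈ 157.68°
|L| = 50000 / 5859.9 ≈ 8.5326
Gain = 20 log₁₀(8.5326) ≈ 18.62 dB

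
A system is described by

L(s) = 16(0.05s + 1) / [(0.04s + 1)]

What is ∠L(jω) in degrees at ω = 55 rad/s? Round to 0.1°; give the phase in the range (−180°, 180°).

At ω = 55 rad/s:
zero (1 + j55·0.05) = 1 + j2.75 → |·| ≈ 2.9262, ∠ ≈ 70.02°
pole (1 + j55·0.04) = 1 + j2.2 → |·| ≈ 2.4166, ∠ ≈ 65.56°
∠L = (70.02°) − (65.56°) = 4.46°

4.5°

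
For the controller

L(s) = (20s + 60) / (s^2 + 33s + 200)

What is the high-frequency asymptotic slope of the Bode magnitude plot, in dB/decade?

-20 dB/decade

Each pole contributes −20 dB/decade at high frequency; each zero contributes +20 dB/decade.
Net: 1 zero(s) − 2 pole(s) → -20 dB/decade.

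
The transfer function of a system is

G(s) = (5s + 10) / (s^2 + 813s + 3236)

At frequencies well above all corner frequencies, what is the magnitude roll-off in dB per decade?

Each pole contributes −20 dB/decade at high frequency; each zero contributes +20 dB/decade.
Net: 1 zero(s) − 2 pole(s) → -20 dB/decade.

-20 dB/decade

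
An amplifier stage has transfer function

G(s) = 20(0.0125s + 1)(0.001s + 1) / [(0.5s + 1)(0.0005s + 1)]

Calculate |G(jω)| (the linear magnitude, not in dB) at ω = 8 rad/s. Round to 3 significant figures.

At ω = 8 rad/s:
zero (1 + j8·0.0125) = 1 + j0.1 → |·| ≈ 1.005, ∠ ≈ 5.71°
zero (1 + j8·0.001) = 1 + j0.008 → |·| ≈ 1, ∠ ≈ 0.46°
pole (1 + j8·0.5) = 1 + j4 → |·| ≈ 4.1231, ∠ ≈ 75.96°
pole (1 + j8·0.0005) = 1 + j0.004 → |·| ≈ 1, ∠ ≈ 0.23°
|G| = 20 · 1.005 · 1 / (4.1231 · 1) ≈ 4.875

4.88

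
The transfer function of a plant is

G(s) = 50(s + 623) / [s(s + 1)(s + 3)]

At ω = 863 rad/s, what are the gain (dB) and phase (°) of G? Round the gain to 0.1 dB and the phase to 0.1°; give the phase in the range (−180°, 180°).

At s = jω = j863:
zero (s+623): 623 + j863 → |·| = √(623²+863²) = √1132898 ≈ 1064.4, ∠ = arctan(863/623) ≈ 54.17°
pole (s+1): 1 + j863 → |·| = √(1²+863²) = √744770 ≈ 863, ∠ = arctan(863/1) ≈ 89.93°
pole (s+3): 3 + j863 → |·| = √(3²+863²) = √744778 ≈ 863.01, ∠ = arctan(863/3) ≈ 89.80°
pole at origin: |s| = 863, ∠ = 90.00° (in denominator)
|G| = 50 · 1064.4 / 6.4274e+08 ≈ 8.2802e-05
Gain = 20 log₁₀(8.2802e-05) ≈ -81.64 dB
∠G = 54.17° − 269.73° = -215.56° ≡ 144.44° (principal value)

-81.6 dB, 144.4°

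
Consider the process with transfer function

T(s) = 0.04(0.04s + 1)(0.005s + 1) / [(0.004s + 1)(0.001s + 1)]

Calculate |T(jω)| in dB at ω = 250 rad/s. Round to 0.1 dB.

At ω = 250 rad/s:
zero (1 + j250·0.04) = 1 + j10 → |·| ≈ 10.05, ∠ ≈ 84.29°
zero (1 + j250·0.005) = 1 + j1.25 → |·| ≈ 1.6008, ∠ ≈ 51.34°
pole (1 + j250·0.004) = 1 + j1 → |·| ≈ 1.4142, ∠ ≈ 45.00°
pole (1 + j250·0.001) = 1 + j0.25 → |·| ≈ 1.0308, ∠ ≈ 14.04°
|T| = 0.04 · 10.05 · 1.6008 / (1.4142 · 1.0308) ≈ 0.44145
Gain = 20 log₁₀(0.44145) ≈ -7.10 dB

-7.1 dB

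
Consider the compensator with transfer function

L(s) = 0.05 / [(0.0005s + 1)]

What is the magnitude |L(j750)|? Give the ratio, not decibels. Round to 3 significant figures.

At ω = 750 rad/s:
pole (1 + j750·0.0005) = 1 + j0.375 → |·| ≈ 1.068, ∠ ≈ 20.56°
|L| = 0.05 · 1 / (1.068) ≈ 0.046816

0.0468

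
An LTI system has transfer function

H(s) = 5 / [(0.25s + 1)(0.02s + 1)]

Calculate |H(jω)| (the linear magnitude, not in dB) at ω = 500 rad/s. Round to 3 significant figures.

At ω = 500 rad/s:
pole (1 + j500·0.25) = 1 + j125 → |·| ≈ 125, ∠ ≈ 89.54°
pole (1 + j500·0.02) = 1 + j10 → |·| ≈ 10.05, ∠ ≈ 84.29°
|H| = 5 · 1 / (125 · 10.05) ≈ 0.0039801

0.00398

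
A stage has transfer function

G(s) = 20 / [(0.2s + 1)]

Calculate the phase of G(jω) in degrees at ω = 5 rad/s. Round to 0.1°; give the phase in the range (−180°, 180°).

-45.0°

At ω = 5 rad/s:
pole (1 + j5·0.2) = 1 + j1 → |·| ≈ 1.4142, ∠ ≈ 45.00°
∠G = (0°) − (45.00°) = -45.00°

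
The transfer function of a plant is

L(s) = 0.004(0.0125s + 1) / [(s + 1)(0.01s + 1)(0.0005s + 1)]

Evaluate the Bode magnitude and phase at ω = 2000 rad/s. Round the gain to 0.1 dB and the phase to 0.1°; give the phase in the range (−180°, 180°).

-115.1 dB, -134.4°

At ω = 2000 rad/s:
zero (1 + j2000·0.0125) = 1 + j25 → |·| ≈ 25.02, ∠ ≈ 87.71°
pole (1 + j2000·1) = 1 + j2000 → |·| ≈ 2000, ∠ ≈ 89.97°
pole (1 + j2000·0.01) = 1 + j20 → |·| ≈ 20.025, ∠ ≈ 87.14°
pole (1 + j2000·0.0005) = 1 + j1 → |·| ≈ 1.4142, ∠ ≈ 45.00°
|L| = 0.004 · 25.02 / (2000 · 20.025 · 1.4142) ≈ 1.767e-06
Gain = 20 log₁₀(1.767e-06) ≈ -115.06 dB
∠L = (87.71°) − (89.97° + 87.14° + 45.00°) = -134.40°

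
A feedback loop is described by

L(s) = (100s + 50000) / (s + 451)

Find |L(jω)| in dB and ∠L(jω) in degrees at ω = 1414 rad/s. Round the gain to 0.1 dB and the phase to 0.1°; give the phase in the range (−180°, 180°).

40.1 dB, -1.8°

Substitute s = j1414:
Numerator: 100(j1414) + 50000 = 50000 + j141400
Denominator: (j1414) + 451 = 451 + j1414
|N| = √(50000² + 141400²) ≈ 1.4998e+05, ∠N ≈ 70.53°
|D| = √(451² + 1414²) ≈ 1484.2, ∠D ≈ 72.31°
|L| = 1.4998e+05 / 1484.2 ≈ 101.05
Gain = 20 log₁₀(101.05) ≈ 40.09 dB
∠L = 70.53° − 72.31° = -1.78°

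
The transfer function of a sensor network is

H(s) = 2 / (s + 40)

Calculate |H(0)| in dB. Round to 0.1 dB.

-26.0 dB

H(0) = 2 / 40 = 0.05
20 log₁₀(0.05) ≈ -26.02 dB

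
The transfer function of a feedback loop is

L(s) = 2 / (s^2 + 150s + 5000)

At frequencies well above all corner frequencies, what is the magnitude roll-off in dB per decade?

-40 dB/decade

Each pole contributes −20 dB/decade at high frequency; each zero contributes +20 dB/decade.
Net: 0 zero(s) − 2 pole(s) → -40 dB/decade.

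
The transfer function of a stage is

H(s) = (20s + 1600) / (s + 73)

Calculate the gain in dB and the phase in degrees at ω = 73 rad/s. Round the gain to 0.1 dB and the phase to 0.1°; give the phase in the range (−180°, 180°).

26.4 dB, -2.6°

Substitute s = j73:
Numerator: 20(j73) + 1600 = 1600 + j1460
Denominator: (j73) + 73 = 73 + j73
|N| = √(1600² + 1460²) ≈ 2166, ∠N ≈ 42.38°
|D| = √(73² + 73²) ≈ 103.24, ∠D ≈ 45.00°
|H| = 2166 / 103.24 ≈ 20.98
Gain = 20 log₁₀(20.98) ≈ 26.44 dB
∠H = 42.38° − 45.00° = -2.62°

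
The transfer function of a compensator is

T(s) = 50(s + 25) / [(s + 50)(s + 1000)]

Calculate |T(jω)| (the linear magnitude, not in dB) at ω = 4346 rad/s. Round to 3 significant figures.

0.0112

At s = jω = j4346:
zero (s+25): 25 + j4346 → |·| = √(25²+4346²) = √18888341 ≈ 4346.1, ∠ = arctan(4346/25) ≈ 89.67°
pole (s+50): 50 + j4346 → |·| = √(50²+4346²) = √18890216 ≈ 4346.3, ∠ = arctan(4346/50) ≈ 89.34°
pole (s+1000): 1000 + j4346 → |·| = √(1000²+4346²) = √19887716 ≈ 4459.6, ∠ = arctan(4346/1000) ≈ 77.04°
|T| = 50 · 4346.1 / 1.9383e+07 ≈ 0.011211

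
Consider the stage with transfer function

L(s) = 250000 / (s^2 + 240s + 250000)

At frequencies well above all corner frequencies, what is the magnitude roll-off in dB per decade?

Each pole contributes −20 dB/decade at high frequency; each zero contributes +20 dB/decade.
Net: 0 zero(s) − 2 pole(s) → -40 dB/decade.

-40 dB/decade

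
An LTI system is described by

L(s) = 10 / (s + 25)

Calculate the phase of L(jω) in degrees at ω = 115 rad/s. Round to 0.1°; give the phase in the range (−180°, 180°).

Substitute s = j115:
Numerator: 10 = 10 + j0
Denominator: (j115) + 25 = 25 + j115
|N| = √(10² + 0²) ≈ 10, ∠N ≈ 0.00°
|D| = √(25² + 115²) ≈ 117.69, ∠D ≈ 77.74°
∠L = 0.00° − 77.74° = -77.74°

-77.7°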